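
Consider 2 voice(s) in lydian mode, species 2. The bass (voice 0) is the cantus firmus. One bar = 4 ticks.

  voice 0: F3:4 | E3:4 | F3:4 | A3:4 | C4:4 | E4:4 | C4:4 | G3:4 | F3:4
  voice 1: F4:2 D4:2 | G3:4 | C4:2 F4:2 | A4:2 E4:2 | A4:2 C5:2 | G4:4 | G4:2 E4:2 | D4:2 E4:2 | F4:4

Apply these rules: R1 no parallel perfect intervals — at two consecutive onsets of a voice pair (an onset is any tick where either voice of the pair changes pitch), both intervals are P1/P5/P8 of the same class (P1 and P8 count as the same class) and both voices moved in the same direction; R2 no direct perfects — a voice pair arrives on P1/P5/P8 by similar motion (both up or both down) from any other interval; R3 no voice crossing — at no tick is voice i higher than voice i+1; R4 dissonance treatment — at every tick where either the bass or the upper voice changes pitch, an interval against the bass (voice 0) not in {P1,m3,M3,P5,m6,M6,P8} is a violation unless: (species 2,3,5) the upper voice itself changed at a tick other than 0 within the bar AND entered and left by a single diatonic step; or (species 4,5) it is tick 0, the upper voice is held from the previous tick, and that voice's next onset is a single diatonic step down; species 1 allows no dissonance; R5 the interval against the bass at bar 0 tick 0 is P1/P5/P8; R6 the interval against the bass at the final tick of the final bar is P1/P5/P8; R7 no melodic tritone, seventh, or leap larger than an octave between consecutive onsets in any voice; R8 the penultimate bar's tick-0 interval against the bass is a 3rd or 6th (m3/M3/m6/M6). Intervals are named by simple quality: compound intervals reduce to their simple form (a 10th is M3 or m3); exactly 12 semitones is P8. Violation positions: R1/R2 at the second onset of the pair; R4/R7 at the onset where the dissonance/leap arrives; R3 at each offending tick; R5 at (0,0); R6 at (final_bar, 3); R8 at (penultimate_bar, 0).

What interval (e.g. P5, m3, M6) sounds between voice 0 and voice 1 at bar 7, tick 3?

voice 0=G3 voice 1=E4 -> M6

M6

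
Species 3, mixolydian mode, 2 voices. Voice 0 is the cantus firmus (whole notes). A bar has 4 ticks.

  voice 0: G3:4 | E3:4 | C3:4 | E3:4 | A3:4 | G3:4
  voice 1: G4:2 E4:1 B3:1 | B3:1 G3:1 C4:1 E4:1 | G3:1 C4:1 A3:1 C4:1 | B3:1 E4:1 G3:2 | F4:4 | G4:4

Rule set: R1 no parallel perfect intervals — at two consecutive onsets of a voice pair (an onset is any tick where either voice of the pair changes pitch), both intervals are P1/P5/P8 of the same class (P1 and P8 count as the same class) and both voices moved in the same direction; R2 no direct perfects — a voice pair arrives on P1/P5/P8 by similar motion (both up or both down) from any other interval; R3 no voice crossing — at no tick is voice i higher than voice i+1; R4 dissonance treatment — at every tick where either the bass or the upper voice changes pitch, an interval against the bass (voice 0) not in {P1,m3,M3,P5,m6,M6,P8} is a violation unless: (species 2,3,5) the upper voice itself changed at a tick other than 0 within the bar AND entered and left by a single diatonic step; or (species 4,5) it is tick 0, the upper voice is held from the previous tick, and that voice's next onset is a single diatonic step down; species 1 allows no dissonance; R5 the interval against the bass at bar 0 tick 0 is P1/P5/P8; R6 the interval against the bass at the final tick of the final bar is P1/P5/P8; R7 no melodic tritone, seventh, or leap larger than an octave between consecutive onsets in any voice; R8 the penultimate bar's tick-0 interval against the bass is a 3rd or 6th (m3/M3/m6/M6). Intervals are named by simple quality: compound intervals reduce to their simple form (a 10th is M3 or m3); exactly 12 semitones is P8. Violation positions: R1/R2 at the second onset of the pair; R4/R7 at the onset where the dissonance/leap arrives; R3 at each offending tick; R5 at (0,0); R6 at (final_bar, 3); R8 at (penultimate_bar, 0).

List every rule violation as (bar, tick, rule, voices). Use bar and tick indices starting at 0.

(2, 0, R2, (0, 1))
(4, 0, R7, (1,))

bar 0: v0=G3 v1=G4 downbeat P8
bar 1: v0=E3 v1=B3 downbeat P5
bar 2: v0=C3 v1=G3 downbeat P5
bar 3: v0=E3 v1=B3 downbeat P5
bar 4: v0=A3 v1=F4 downbeat m6
bar 5: v0=G3 v1=G4 downbeat P8
  -> R2 @ bar 2 tick 0 v(0, 1): E3/E4 P8 -> C3/G3 P5 similar
  -> R7 @ bar 4 tick 0 v(1,): G3->F4 leap 10st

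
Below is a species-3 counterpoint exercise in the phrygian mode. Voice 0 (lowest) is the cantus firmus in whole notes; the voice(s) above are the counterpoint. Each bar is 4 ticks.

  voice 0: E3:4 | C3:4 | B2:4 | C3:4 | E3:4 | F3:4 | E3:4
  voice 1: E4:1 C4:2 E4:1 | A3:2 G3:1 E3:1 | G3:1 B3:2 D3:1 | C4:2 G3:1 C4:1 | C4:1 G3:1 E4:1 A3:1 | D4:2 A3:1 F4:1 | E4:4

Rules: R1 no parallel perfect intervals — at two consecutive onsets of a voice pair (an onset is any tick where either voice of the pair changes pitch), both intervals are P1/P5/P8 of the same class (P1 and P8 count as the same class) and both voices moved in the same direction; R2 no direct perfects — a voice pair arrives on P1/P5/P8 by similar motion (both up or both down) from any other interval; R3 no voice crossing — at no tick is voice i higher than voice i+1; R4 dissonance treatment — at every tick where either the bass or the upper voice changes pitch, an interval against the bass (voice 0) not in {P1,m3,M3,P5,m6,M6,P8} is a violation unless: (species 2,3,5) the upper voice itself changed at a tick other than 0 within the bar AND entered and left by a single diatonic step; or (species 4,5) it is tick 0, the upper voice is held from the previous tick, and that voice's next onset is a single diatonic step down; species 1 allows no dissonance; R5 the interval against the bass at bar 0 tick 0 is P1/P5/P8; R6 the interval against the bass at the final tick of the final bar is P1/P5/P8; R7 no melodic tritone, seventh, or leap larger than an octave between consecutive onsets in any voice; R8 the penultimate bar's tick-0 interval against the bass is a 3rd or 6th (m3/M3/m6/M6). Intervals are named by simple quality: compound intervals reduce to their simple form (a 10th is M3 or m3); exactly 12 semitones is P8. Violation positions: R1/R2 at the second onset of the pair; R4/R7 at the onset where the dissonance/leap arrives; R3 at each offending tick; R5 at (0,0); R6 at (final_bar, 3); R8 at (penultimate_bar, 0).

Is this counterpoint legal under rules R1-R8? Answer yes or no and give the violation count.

bar 0: v0=E3 v1=E4 (P8)
bar 1: v0=C3 v1=A3 (M6)
bar 2: v0=B2 v1=G3 (m6)
bar 3: v0=C3 v1=C4 (P8)
bar 4: v0=E3 v1=C4 (m6)
bar 5: v0=F3 v1=D4 (M6)
bar 6: v0=E3 v1=E4 (P8)
  R2 @ bar3.0: B2/D3 m3 -> C3/C4 P8 similar
  R7 @ bar3.0: D3->C4 leap 10st
  R4 @ bar4.3: E3/A3 P4 untreated
  R1 @ bar6.0: F3/F4 P8 -> E3/E4 P8 similar

No (4 violations)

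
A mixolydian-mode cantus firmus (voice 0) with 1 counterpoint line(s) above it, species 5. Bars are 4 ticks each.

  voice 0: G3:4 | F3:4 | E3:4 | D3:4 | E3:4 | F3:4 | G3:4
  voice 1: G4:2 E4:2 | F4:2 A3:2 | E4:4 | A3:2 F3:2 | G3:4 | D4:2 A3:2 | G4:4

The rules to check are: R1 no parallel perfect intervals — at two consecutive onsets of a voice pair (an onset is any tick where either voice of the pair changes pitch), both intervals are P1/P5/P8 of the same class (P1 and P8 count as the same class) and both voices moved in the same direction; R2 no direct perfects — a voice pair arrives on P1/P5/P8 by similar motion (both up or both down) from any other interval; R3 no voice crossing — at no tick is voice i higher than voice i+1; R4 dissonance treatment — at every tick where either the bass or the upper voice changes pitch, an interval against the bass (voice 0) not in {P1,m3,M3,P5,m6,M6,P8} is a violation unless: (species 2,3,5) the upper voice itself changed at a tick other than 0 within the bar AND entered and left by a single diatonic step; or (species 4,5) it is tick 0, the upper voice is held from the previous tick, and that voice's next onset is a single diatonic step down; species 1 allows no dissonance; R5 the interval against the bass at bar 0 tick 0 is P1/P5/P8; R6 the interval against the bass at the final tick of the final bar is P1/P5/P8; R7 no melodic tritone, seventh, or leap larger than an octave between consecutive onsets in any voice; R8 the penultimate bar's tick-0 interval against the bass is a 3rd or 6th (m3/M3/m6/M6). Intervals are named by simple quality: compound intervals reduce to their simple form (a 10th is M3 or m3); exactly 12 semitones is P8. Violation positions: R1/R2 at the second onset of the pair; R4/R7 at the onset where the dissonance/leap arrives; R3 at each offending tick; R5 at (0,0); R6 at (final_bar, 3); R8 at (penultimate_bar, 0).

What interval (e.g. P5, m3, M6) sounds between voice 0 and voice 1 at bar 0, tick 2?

M6

voice 0=G3 voice 1=E4 -> M6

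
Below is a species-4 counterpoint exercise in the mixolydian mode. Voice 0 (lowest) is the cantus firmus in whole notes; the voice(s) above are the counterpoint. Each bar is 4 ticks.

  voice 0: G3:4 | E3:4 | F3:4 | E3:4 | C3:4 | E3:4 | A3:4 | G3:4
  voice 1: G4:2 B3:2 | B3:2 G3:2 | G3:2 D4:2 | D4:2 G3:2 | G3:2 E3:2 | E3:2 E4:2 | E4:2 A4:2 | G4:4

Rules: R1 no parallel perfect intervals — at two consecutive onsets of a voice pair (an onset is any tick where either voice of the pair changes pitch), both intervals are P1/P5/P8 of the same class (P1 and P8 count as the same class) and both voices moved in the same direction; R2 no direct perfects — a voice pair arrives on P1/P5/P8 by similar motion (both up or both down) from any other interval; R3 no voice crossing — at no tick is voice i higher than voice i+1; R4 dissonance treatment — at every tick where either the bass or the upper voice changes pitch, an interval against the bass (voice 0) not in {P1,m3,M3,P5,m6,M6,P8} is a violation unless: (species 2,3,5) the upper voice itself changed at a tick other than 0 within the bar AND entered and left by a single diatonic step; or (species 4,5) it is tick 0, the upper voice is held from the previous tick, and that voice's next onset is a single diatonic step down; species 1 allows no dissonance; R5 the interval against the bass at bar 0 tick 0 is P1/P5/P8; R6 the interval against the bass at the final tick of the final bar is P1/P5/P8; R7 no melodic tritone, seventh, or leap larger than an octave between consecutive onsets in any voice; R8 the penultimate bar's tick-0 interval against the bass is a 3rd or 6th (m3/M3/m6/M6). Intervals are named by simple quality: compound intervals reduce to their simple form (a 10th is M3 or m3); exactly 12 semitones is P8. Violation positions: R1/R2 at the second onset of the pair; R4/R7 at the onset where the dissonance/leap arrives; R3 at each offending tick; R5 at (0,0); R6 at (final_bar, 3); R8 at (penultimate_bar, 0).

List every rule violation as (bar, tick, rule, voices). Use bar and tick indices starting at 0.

bar 0: v0=G3 v1=G4 downbeat P8
bar 1: v0=E3 v1=B3 downbeat P5
bar 2: v0=F3 v1=G3 downbeat M2
bar 3: v0=E3 v1=D4 downbeat m7
bar 4: v0=C3 v1=G3 downbeat P5
bar 5: v0=E3 v1=E3 downbeat P1
bar 6: v0=A3 v1=E4 downbeat P5
bar 7: v0=G3 v1=G4 downbeat P8
  -> R4 @ bar 2 tick 0 v(0, 1): F3/G3 M2 untreated
  -> R4 @ bar 3 tick 0 v(0, 1): E3/D4 m7 untreated
  -> R8 @ bar 6 tick 0 v(0, 1): penult P5 not 3rd/6th
  -> R1 @ bar 7 tick 0 v(0, 1): A3/A4 P8 -> G3/G4 P8 similar

(2, 0, R4, (0, 1))
(3, 0, R4, (0, 1))
(6, 0, R8, (0, 1))
(7, 0, R1, (0, 1))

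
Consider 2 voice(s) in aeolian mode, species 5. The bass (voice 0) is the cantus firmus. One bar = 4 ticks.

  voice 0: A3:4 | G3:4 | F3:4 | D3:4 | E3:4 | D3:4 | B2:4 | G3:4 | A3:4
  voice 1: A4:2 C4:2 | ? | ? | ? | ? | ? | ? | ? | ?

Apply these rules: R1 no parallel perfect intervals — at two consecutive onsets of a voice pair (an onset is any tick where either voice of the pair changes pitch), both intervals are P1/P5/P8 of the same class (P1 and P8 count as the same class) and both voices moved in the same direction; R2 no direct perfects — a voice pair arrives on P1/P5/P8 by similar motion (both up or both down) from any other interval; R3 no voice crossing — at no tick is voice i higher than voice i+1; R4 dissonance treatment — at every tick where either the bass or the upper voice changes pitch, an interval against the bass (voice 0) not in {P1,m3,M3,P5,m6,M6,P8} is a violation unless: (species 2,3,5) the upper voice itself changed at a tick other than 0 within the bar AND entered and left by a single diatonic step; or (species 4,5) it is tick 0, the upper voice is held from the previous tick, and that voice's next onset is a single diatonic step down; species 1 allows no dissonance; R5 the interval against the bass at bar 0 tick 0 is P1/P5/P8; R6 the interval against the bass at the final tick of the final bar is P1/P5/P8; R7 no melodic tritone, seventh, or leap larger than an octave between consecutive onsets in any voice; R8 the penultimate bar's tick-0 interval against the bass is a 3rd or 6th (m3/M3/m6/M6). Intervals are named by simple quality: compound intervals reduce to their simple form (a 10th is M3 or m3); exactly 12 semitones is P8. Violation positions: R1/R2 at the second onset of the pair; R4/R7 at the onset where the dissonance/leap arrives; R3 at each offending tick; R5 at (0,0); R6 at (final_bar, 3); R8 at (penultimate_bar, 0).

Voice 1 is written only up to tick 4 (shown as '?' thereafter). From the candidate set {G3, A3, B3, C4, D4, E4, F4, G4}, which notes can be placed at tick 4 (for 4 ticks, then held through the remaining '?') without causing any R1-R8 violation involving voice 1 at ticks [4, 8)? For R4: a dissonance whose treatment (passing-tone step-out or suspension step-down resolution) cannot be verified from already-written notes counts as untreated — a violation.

{B3, D4, E4, G4}

G3: violates R2
A3: violates R4
B3: legal
C4: violates R4
D4: legal
E4: legal
F4: violates R4
G4: legal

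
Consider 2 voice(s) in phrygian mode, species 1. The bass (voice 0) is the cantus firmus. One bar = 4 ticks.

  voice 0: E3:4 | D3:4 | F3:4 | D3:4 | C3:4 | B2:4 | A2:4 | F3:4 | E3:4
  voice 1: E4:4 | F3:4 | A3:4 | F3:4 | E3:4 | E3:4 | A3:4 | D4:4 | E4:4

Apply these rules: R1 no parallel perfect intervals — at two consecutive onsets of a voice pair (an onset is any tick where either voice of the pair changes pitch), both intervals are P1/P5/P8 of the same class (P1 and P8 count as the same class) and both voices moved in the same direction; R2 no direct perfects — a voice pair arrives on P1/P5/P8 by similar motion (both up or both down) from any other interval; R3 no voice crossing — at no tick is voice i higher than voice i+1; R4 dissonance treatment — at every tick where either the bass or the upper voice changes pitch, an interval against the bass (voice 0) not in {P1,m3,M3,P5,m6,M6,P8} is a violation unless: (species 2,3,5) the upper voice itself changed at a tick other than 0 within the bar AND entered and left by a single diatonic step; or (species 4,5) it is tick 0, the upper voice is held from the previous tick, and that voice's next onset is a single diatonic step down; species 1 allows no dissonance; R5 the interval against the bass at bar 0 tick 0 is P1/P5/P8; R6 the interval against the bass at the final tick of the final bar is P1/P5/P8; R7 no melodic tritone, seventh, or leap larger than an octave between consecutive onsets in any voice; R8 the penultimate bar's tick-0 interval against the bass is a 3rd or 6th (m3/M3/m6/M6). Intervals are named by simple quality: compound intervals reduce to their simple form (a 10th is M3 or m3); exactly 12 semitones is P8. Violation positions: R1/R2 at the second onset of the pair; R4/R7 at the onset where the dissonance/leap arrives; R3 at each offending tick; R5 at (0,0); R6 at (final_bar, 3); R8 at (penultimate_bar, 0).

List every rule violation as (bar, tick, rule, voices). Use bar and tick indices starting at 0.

bar 0: v0=E3 v1=E4 downbeat P8
bar 1: v0=D3 v1=F3 downbeat m3
bar 2: v0=F3 v1=A3 downbeat M3
bar 3: v0=D3 v1=F3 downbeat m3
bar 4: v0=C3 v1=E3 downbeat M3
bar 5: v0=B2 v1=E3 downbeat P4
bar 6: v0=A2 v1=A3 downbeat P8
bar 7: v0=F3 v1=D4 downbeat M6
bar 8: v0=E3 v1=E4 downbeat P8
  -> R7 @ bar 1 tick 0 v(1,): E4->F3 leap 11st
  -> R4 @ bar 5 tick 0 v(0, 1): B2/E3 P4 untreated

(1, 0, R7, (1,))
(5, 0, R4, (0, 1))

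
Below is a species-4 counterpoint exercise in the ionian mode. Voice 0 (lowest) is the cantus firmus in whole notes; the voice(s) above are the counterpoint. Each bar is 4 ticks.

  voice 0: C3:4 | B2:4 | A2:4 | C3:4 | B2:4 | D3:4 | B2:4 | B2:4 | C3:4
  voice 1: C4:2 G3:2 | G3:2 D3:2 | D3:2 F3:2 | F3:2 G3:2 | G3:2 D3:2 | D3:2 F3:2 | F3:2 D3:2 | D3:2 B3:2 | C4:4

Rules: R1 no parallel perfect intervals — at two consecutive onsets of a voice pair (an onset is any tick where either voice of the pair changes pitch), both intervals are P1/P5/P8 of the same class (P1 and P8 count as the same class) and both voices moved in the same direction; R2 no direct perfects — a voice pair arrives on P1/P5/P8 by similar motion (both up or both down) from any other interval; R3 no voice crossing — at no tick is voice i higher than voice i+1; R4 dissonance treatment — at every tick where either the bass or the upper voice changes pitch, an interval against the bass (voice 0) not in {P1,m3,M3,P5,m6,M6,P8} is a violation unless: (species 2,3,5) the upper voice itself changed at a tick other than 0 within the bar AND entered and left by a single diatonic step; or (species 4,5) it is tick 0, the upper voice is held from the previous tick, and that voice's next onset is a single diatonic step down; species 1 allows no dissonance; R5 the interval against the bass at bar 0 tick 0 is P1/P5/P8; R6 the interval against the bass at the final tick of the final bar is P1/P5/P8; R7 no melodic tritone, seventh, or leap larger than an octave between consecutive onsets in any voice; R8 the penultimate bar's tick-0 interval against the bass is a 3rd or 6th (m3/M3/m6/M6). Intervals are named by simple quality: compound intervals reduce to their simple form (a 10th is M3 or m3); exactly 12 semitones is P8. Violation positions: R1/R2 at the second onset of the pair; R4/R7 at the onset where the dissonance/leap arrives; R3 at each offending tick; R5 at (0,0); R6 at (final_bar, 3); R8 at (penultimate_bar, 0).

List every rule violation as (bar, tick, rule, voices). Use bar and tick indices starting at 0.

(2, 0, R4, (0, 1))
(3, 0, R4, (0, 1))
(6, 0, R4, (0, 1))
(8, 0, R1, (0, 1))

bar 0: v0=C3 v1=C4 downbeat P8
bar 1: v0=B2 v1=G3 downbeat m6
bar 2: v0=A2 v1=D3 downbeat P4
bar 3: v0=C3 v1=F3 downbeat P4
bar 4: v0=B2 v1=G3 downbeat m6
bar 5: v0=D3 v1=D3 downbeat P1
bar 6: v0=B2 v1=F3 downbeat TT
bar 7: v0=B2 v1=D3 downbeat m3
bar 8: v0=C3 v1=C4 downbeat P8
  -> R4 @ bar 2 tick 0 v(0, 1): A2/D3 P4 untreated
  -> R4 @ bar 3 tick 0 v(0, 1): C3/F3 P4 untreated
  -> R4 @ bar 6 tick 0 v(0, 1): B2/F3 TT untreated
  -> R1 @ bar 8 tick 0 v(0, 1): B2/B3 P8 -> C3/C4 P8 similar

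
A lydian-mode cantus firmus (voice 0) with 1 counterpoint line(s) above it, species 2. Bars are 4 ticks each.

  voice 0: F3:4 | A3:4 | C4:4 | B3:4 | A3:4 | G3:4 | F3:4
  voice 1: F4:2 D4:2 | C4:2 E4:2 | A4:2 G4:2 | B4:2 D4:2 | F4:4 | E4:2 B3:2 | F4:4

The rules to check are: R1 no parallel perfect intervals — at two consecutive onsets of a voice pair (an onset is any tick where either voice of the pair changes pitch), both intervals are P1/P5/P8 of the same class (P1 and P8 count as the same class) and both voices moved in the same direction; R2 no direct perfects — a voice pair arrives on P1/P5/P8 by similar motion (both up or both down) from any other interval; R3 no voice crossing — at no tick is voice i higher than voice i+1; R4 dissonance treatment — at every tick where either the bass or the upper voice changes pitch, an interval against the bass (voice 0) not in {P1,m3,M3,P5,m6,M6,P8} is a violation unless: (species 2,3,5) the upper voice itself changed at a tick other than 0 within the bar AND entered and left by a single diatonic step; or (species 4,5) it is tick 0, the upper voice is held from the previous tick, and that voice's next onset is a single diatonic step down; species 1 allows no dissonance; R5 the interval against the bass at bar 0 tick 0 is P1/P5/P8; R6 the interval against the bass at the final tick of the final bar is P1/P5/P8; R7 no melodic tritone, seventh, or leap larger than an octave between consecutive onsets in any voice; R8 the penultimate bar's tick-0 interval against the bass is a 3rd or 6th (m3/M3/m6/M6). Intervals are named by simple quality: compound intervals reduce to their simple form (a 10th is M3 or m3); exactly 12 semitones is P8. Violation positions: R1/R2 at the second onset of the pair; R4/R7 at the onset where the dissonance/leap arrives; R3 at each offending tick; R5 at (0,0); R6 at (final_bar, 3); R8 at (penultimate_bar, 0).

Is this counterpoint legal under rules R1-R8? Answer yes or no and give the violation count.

No (1 violations)

bar 0: v0=F3 v1=F4 (P8)
bar 1: v0=A3 v1=C4 (m3)
bar 2: v0=C4 v1=A4 (M6)
bar 3: v0=B3 v1=B4 (P8)
bar 4: v0=A3 v1=F4 (m6)
bar 5: v0=G3 v1=E4 (M6)
bar 6: v0=F3 v1=F4 (P8)
  R7 @ bar6.0: B3->F4 leap 6st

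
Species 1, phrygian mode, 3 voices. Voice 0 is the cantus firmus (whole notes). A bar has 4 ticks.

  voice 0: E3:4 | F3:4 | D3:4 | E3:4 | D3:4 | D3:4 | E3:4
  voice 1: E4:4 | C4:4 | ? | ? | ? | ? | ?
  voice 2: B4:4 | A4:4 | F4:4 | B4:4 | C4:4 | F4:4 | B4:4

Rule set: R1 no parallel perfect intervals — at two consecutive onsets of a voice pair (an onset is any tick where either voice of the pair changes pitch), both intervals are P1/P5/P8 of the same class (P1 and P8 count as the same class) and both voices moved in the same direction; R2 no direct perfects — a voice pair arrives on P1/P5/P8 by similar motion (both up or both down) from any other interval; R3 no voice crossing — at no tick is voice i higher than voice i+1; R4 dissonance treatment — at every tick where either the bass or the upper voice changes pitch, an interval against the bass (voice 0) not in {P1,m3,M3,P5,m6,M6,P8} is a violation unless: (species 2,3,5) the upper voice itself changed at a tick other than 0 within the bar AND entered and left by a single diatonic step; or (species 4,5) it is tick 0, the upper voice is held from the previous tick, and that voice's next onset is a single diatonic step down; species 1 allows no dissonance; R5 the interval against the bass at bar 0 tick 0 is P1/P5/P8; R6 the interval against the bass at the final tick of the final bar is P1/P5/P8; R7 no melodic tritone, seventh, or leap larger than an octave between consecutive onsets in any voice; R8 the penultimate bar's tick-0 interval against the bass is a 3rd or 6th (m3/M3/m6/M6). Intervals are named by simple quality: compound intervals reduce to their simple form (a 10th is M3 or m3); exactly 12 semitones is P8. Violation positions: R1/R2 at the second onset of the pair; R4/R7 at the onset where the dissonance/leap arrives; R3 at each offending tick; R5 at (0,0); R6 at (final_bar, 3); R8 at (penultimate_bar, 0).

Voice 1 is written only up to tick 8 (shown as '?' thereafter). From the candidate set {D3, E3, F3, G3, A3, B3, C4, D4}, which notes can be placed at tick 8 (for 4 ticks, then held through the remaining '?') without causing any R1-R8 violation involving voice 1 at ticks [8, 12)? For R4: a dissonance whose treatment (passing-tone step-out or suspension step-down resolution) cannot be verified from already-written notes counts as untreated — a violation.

D3: violates R2,R7
E3: violates R4
F3: violates R2
G3: violates R4
A3: violates R1
B3: legal
C4: violates R4
D4: legal

{B3, D4}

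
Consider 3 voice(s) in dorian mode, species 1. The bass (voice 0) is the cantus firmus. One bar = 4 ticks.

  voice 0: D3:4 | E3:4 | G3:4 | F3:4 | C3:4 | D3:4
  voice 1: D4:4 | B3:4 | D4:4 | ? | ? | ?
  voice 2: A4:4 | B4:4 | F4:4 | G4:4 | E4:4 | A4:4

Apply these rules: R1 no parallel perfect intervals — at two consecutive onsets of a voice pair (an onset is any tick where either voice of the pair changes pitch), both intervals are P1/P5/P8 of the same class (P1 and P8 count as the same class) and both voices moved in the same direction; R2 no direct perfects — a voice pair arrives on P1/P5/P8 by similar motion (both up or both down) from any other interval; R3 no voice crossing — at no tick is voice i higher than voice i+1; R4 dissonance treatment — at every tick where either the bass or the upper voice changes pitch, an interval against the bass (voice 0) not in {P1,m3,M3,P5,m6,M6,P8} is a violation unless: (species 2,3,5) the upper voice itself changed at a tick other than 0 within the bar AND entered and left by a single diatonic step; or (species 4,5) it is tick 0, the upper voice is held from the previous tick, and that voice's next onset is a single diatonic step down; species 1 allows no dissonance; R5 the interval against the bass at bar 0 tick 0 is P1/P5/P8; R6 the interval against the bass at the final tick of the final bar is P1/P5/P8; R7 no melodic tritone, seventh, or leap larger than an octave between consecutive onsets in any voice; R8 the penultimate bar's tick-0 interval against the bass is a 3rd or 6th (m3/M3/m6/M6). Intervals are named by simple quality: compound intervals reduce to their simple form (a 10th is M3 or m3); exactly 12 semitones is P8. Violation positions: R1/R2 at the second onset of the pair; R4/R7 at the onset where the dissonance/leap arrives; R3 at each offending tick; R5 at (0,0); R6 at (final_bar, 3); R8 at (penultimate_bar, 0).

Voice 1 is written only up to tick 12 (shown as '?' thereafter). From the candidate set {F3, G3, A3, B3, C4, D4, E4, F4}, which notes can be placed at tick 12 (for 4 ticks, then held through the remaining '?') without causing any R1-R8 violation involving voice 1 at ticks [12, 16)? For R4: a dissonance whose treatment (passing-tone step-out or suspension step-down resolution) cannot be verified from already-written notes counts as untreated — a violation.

F3: violates R2
G3: violates R4
A3: legal
B3: violates R4
C4: violates R1
D4: legal
E4: violates R4
F4: legal

{A3, D4, F4}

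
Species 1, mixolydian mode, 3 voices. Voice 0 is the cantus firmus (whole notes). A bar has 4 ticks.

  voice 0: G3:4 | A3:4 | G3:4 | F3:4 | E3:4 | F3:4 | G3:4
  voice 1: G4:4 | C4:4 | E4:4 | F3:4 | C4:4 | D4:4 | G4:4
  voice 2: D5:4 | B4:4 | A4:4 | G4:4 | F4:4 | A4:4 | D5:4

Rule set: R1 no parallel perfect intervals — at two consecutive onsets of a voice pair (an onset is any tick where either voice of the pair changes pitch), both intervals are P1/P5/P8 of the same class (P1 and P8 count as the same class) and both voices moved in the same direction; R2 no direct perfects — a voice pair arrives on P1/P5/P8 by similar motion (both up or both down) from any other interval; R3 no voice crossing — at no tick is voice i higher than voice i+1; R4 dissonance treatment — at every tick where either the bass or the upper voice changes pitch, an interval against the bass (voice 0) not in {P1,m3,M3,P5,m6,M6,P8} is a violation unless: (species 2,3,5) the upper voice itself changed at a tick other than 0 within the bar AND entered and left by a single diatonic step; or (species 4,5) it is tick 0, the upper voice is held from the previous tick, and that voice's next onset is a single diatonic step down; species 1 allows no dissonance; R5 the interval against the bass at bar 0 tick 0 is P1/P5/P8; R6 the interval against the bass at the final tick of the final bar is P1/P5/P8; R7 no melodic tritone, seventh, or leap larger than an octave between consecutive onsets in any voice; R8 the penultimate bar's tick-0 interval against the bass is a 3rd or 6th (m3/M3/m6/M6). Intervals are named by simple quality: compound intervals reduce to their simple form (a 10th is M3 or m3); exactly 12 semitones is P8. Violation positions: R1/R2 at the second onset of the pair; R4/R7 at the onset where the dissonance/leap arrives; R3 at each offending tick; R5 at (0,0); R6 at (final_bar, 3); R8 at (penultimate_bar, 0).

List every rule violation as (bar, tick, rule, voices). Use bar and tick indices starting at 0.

(1, 0, R4, (0, 2))
(2, 0, R4, (0, 2))
(3, 0, R2, (0, 1))
(3, 0, R4, (0, 2))
(3, 0, R7, (1,))
(4, 0, R4, (0, 2))
(5, 0, R2, (1, 2))
(6, 0, R1, (1, 2))
(6, 0, R2, (0, 1))
(6, 0, R2, (0, 2))

bar 0: v0=G3 v1=G4 v2=D5 downbeat P5
bar 1: v0=A3 v1=C4 v2=B4 downbeat M2
bar 2: v0=G3 v1=E4 v2=A4 downbeat M2
bar 3: v0=F3 v1=F3 v2=G4 downbeat M2
bar 4: v0=E3 v1=C4 v2=F4 downbeat m2
bar 5: v0=F3 v1=D4 v2=A4 downbeat M3
bar 6: v0=G3 v1=G4 v2=D5 downbeat P5
  -> R4 @ bar 1 tick 0 v(0, 2): A3/B4 M2 untreated
  -> R4 @ bar 2 tick 0 v(0, 2): G3/A4 M2 untreated
  -> R2 @ bar 3 tick 0 v(0, 1): G3/E4 M6 -> F3/F3 P1 similar
  -> R4 @ bar 3 tick 0 v(0, 2): F3/G4 M2 untreated
  -> R7 @ bar 3 tick 0 v(1,): E4->F3 leap 11st
  -> R4 @ bar 4 tick 0 v(0, 2): E3/F4 m2 untreated
  -> R2 @ bar 5 tick 0 v(1, 2): C4/F4 P4 -> D4/A4 P5 similar
  -> R1 @ bar 6 tick 0 v(1, 2): D4/A4 P5 -> G4/D5 P5 similar
  -> R2 @ bar 6 tick 0 v(0, 1): F3/D4 M6 -> G3/G4 P8 similar
  -> R2 @ bar 6 tick 0 v(0, 2): F3/A4 M3 -> G3/D5 P5 similar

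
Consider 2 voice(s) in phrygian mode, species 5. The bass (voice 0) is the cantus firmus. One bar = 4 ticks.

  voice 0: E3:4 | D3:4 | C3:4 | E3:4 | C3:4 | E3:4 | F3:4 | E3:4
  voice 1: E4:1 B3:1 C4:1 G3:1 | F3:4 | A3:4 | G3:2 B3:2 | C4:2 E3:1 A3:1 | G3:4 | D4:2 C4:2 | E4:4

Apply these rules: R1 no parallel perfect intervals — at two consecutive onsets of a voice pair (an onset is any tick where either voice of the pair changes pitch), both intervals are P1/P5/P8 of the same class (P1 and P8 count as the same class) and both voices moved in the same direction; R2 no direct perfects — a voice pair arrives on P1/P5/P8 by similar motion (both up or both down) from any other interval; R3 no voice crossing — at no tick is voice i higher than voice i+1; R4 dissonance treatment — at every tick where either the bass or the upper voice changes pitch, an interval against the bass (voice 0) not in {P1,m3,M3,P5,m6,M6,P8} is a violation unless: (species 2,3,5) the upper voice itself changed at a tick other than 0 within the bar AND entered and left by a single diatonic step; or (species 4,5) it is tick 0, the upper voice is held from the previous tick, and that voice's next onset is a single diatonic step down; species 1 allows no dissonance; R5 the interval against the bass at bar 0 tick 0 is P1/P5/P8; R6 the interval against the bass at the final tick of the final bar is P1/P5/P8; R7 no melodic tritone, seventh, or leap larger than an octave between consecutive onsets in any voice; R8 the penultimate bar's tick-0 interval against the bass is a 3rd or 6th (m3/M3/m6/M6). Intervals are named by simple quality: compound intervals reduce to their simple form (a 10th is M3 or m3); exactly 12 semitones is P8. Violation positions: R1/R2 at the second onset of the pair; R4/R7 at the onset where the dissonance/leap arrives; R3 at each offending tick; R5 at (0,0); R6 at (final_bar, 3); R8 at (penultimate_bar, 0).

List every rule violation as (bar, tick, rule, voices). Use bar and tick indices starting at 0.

No violations across 8 bars (E3..E3 vs E4..E4).

bar 0: v0=E3 v1=E4 downbeat P8
bar 1: v0=D3 v1=F3 downbeat m3
bar 2: v0=C3 v1=A3 downbeat M6
bar 3: v0=E3 v1=G3 downbeat m3
bar 4: v0=C3 v1=C4 downbeat P8
bar 5: v0=E3 v1=G3 downbeat m3
bar 6: v0=F3 v1=D4 downbeat M6
bar 7: v0=E3 v1=E4 downbeat P8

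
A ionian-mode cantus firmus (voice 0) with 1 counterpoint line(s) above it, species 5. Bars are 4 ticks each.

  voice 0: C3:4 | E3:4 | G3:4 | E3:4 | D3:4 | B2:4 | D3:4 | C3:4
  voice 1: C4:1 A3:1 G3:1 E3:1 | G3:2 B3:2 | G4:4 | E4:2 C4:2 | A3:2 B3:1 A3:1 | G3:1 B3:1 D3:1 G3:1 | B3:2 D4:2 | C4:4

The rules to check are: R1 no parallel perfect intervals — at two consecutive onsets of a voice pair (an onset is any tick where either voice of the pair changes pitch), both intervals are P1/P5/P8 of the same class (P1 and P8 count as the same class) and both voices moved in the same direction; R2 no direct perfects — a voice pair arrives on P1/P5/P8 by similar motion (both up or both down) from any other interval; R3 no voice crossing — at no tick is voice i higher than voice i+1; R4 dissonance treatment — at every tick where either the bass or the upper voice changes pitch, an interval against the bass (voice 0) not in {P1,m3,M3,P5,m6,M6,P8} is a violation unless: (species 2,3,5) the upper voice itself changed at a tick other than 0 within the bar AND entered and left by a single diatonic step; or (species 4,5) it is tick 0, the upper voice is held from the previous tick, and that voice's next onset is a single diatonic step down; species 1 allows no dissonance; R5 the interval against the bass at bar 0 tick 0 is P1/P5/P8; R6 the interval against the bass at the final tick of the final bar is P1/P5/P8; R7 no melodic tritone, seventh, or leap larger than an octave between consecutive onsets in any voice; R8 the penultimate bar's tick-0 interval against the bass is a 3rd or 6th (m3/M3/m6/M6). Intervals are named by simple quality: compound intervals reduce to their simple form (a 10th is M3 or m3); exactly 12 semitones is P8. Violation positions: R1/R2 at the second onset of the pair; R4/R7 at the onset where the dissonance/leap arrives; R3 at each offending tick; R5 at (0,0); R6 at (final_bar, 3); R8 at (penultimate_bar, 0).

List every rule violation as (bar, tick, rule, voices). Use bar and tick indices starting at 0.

(2, 0, R2, (0, 1))
(3, 0, R1, (0, 1))
(4, 0, R2, (0, 1))
(7, 0, R1, (0, 1))

bar 0: v0=C3 v1=C4 downbeat P8
bar 1: v0=E3 v1=G3 downbeat m3
bar 2: v0=G3 v1=G4 downbeat P8
bar 3: v0=E3 v1=E4 downbeat P8
bar 4: v0=D3 v1=A3 downbeat P5
bar 5: v0=B2 v1=G3 downbeat m6
bar 6: v0=D3 v1=B3 downbeat M6
bar 7: v0=C3 v1=C4 downbeat P8
  -> R2 @ bar 2 tick 0 v(0, 1): E3/B3 P5 -> G3/G4 P8 similar
  -> R1 @ bar 3 tick 0 v(0, 1): G3/G4 P8 -> E3/E4 P8 similar
  -> R2 @ bar 4 tick 0 v(0, 1): E3/C4 m6 -> D3/A3 P5 similar
  -> R1 @ bar 7 tick 0 v(0, 1): D3/D4 P8 -> C3/C4 P8 similar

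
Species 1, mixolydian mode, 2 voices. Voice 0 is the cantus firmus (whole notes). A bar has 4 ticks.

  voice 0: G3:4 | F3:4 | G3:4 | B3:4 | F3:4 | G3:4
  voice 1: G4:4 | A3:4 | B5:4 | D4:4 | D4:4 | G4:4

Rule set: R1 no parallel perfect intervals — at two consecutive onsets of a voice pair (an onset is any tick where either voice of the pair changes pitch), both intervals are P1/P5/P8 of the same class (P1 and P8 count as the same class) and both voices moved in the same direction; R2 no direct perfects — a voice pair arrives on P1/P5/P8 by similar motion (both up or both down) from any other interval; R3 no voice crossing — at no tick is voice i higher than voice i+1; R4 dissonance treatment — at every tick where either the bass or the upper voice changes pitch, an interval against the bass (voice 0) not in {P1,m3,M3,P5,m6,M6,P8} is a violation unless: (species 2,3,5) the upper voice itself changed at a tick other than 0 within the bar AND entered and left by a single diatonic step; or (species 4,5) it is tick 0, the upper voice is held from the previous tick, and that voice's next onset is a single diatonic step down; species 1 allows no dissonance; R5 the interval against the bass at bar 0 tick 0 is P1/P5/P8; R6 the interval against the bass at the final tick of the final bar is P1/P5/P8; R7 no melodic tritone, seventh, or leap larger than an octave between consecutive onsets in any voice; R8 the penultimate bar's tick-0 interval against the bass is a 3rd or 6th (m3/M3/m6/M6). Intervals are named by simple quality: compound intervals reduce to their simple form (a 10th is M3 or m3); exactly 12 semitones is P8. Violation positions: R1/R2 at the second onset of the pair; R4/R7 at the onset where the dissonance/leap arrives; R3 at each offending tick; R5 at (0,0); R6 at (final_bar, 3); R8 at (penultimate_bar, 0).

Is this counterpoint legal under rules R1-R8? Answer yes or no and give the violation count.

No (5 violations)

bar 0: v0=G3 v1=G4 (P8)
bar 1: v0=F3 v1=A3 (M3)
bar 2: v0=G3 v1=B5 (M3)
bar 3: v0=B3 v1=D4 (m3)
bar 4: v0=F3 v1=D4 (M6)
bar 5: v0=G3 v1=G4 (P8)
  R7 @ bar1.0: G4->A3 leap 10st
  R7 @ bar2.0: A3->B5 leap 26st
  R7 @ bar3.0: B5->D4 leap 21st
  R7 @ bar4.0: B3->F3 leap 6st
  R2 @ bar5.0: F3/D4 M6 -> G3/G4 P8 similar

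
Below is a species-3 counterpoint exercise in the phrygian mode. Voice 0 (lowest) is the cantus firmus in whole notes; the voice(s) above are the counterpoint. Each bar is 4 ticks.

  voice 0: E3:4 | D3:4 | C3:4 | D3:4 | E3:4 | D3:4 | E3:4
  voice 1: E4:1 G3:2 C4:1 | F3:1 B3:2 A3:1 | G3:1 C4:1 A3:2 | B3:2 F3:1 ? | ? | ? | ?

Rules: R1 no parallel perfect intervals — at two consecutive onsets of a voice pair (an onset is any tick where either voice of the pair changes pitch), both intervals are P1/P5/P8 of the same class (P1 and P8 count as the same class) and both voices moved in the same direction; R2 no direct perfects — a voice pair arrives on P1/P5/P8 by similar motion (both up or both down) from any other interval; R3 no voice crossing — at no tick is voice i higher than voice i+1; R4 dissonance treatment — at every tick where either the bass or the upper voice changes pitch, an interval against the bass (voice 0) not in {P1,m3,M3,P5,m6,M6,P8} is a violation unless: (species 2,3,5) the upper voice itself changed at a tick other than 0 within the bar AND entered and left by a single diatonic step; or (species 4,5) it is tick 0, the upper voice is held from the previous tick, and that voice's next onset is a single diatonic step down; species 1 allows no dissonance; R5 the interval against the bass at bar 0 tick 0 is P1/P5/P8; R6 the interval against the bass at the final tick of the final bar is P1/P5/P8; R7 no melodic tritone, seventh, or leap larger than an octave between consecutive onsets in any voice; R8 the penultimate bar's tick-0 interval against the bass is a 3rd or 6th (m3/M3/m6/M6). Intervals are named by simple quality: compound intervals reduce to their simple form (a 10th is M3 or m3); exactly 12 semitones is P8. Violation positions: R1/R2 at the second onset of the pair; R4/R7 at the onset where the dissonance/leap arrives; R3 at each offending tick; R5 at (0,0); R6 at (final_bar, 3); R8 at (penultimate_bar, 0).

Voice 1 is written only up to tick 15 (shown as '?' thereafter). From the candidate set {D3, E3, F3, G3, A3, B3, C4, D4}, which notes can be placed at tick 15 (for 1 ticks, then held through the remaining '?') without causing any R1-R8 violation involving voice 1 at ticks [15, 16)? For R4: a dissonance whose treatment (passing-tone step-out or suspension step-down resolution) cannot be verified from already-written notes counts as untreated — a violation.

{A3, D3, D4, F3}

D3: legal
E3: violates R4
F3: legal
G3: violates R4
A3: legal
B3: violates R7
C4: violates R4
D4: legal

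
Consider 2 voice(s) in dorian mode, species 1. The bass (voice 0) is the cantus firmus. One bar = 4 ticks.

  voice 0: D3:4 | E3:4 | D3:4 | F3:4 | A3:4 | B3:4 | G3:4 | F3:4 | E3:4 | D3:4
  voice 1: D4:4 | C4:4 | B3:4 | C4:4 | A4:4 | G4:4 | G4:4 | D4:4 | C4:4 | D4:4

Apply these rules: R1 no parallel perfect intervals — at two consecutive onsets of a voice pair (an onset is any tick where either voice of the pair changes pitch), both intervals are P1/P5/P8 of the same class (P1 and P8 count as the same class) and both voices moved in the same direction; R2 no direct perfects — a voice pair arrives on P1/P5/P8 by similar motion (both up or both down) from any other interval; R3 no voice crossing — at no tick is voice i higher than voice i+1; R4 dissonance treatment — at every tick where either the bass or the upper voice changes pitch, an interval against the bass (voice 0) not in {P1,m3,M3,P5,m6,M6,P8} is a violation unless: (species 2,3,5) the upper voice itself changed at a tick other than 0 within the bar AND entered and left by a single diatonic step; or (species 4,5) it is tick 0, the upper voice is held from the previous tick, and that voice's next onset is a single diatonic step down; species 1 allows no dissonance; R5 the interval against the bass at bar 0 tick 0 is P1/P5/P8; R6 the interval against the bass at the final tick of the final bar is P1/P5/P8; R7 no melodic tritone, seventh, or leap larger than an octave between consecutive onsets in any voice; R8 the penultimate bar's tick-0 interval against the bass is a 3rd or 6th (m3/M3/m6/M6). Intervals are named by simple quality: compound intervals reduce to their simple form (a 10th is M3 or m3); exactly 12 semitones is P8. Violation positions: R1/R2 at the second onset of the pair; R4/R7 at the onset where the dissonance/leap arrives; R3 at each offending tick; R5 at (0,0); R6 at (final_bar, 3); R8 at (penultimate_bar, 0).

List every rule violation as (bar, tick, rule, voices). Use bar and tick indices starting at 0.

bar 0: v0=D3 v1=D4 downbeat P8
bar 1: v0=E3 v1=C4 downbeat m6
bar 2: v0=D3 v1=B3 downbeat M6
bar 3: v0=F3 v1=C4 downbeat P5
bar 4: v0=A3 v1=A4 downbeat P8
bar 5: v0=B3 v1=G4 downbeat m6
bar 6: v0=G3 v1=G4 downbeat P8
bar 7: v0=F3 v1=D4 downbeat M6
bar 8: v0=E3 v1=C4 downbeat m6
bar 9: v0=D3 v1=D4 downbeat P8
  -> R2 @ bar 3 tick 0 v(0, 1): D3/B3 M6 -> F3/C4 P5 similar
  -> R2 @ bar 4 tick 0 v(0, 1): F3/C4 P5 -> A3/A4 P8 similar

(3, 0, R2, (0, 1))
(4, 0, R2, (0, 1))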